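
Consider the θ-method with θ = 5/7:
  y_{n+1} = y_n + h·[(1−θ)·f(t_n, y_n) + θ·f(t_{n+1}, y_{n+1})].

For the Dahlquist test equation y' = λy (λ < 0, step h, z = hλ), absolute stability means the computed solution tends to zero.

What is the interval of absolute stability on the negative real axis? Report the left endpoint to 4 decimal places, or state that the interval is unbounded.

unbounded; (−∞, 0).

With y'=λy (z=hλ):
  y_{n+1} = y_n + z·[2/7·y_n + 5/7·y_{n+1}] ⇒ (1 − 5/7z)y_{n+1} = (1 + 2/7z)y_n
  so R(z) = (1 + 2/7z)/(1 − 5/7z).

Boundary: |R(x)|=1, x<0.
x=-1.69: |R|=0.2343
x=-2: |R|=0.1765
x=-10: |R|=0.2281
x=-100: |R|=0.3807
θ=5/7≥1/2 ⇒ |1+2/7x|<|1−5/7x| ∀x<0 ⇒ unbounded interval.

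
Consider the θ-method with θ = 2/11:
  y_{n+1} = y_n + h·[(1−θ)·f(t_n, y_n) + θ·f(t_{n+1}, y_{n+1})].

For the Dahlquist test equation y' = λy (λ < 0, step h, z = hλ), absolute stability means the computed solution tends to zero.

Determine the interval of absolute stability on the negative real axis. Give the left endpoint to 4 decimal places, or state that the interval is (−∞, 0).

Set f=λy, z=hλ:
  y_{n+1} = y_n + z·[9/11·y_n + 2/11·y_{n+1}] ⇒ (1 − 2/11z)y_{n+1} = (1 + 9/11z)y_n
  so R(z) = (1 + 9/11z)/(1 − 2/11z).

Boundary: |R(x)|=1, x<0.
x=-1.69: |R|=0.2928
R=−1: 1+9/11x = −1+2/11x ⇒ -7/11x=2 ⇒ x=2/(-7/11)=-3.1429
Confirm numerically:
  x=-2.867: |R|=0.88461 <1
  x=-2.167: |R|=0.55452 <1
  x=-1.899: |R|=0.41161 <1
  x=-3.303: |R|=1.06367 >1
  x=-3.193: |R|=1.02019 >1
Stable set (-3.1429, 0).

(-3.1429, 0).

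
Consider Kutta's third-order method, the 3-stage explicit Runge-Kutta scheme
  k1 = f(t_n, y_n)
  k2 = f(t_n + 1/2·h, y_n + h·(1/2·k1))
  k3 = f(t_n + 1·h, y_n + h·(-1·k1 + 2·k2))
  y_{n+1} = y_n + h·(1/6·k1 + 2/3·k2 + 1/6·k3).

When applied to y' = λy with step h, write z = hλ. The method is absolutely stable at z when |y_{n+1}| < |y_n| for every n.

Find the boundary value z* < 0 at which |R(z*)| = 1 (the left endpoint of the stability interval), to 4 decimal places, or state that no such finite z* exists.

left endpoint -2.5127.

Test eqn y'=λy, z=hλ:
  order 3, 3-stage ⇒ R(z)=1+z+z^2/2+z^3/6
  (e.g. R(-1.1)=0.28317, |R|=0.28317)

Solve |R(x)|<1 on ℝ⁻.
x=-1.1: |R|=0.2832
|R(-2.58)|=1.1141 |R(-1.58)|=0.0108 |R(-0.57)|=0.5616
Bisect:
  x_lo=-3.2744 |R|=2.7649  x_hi=-0.0943 |R|=0.9100
  mid=-1.68439 |R|=0.06229 →hi
  mid=-2.47942 |R|=0.94604 →hi
  mid=-2.87693 |R|=1.70717 →lo
  mid=-2.67818 |R|=1.29346 →lo
  mid=-2.57880 |R|=1.11195 →lo
  mid=-2.52911 |R|=1.02711 →lo
  mid=-2.50426 |R|=0.98611 →hi
  ...
  [-2.51281,-2.51261] ⇒ x*=-2.5127
Stable set (-2.5127, 0).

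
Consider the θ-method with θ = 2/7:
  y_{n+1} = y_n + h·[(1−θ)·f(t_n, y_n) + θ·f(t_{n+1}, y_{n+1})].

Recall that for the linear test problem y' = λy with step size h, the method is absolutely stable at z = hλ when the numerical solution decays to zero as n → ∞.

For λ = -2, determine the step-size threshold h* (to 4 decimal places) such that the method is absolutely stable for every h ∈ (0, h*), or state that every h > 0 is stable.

On y'=λy, z=hλ:
  y_{n+1} = y_n + z·[5/7·y_n + 2/7·y_{n+1}] ⇒ (1 − 2/7z)y_{n+1} = (1 + 5/7z)y_n
  so R(z) = (1 + 5/7z)/(1 − 2/7z).

Find x<0 with |R(x)|<1.
x=-0.65: |R|=0.4518
R=−1: 1+5/7x = −1+2/7x ⇒ -3/7x=2 ⇒ x=2/(-3/7)=-4.6667
Confirm numerically:
  x=-2.691: |R|=0.52132 <1
  x=-2.477: |R|=0.45048 <1
  x=-2.335: |R|=0.40060 <1
  x=-5.046: |R|=1.06658 >1
  x=-4.713: |R|=1.00846 >1
Stable set (-4.6667, 0).

(-4.6667,0); λ=-2 ⇒ h* = (14/3)/2 = 2.3333.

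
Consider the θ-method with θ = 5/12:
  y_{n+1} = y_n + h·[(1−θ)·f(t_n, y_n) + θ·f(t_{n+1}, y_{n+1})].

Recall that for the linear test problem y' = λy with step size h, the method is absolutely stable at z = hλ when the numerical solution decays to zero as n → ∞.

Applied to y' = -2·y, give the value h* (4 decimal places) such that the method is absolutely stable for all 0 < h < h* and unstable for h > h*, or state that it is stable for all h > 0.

(-12.0000,0); λ=-2 ⇒ h* = (12)/2 = 6.0000.

Test eqn y'=λy, z=hλ:
  y_{n+1} = y_n + z·[7/12·y_n + 5/12·y_{n+1}] ⇒ (1 − 5/12z)y_{n+1} = (1 + 7/12z)y_n
  ⇒ R(z) = (1 + 7/12z)/(1 − 5/12z).

Find x<0 with |R(x)|<1.
x=-1.49: |R|=0.0807
R=−1: 1+7/12x = −1+5/12x ⇒ -1/6x=2 ⇒ x=2/(-1/6)=-12.0000
Confirm numerically:
  x=-10.459: |R|=0.95206 <1
  x=-8.925: |R|=0.89139 <1
  x=-6.181: |R|=0.72875 <1
  x=-5.600: |R|=0.68000 <1
  x=-12.599: |R|=1.01597 >1
  x=-12.230: |R|=1.00629 >1
  x=-12.123: |R|=1.00339 >1
Interval (-12.0000, 0).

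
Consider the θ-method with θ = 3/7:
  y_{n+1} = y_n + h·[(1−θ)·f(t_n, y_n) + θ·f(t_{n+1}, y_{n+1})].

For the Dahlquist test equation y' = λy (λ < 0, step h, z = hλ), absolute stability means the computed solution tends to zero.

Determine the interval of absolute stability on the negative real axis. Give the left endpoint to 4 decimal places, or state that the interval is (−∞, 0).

z∈(-14.0000,0).

Set f=λy, z=hλ:
  y_{n+1} = y_n + z·[4/7·y_n + 3/7·y_{n+1}] ⇒ (1 − 3/7z)y_{n+1} = (1 + 4/7z)y_n
  ⇒ R(z) = (1 + 4/7z)/(1 − 3/7z).

Need |R(x)|<1, x<0.
x=-1.44: |R|=0.1095
R=−1: 1+4/7x = −1+3/7x ⇒ -1/7x=2 ⇒ x=2/(-1/7)=-14.0000
Confirm numerically:
  x=-12.605: |R|=0.96887 <1
  x=-9.432: |R|=0.87058 <1
  x=-6.138: |R|=0.69064 <1
  x=-14.495: |R|=1.00980 >1
  x=-14.408: |R|=1.00812 >1
  x=-14.251: |R|=1.00504 >1
So |R|<1 on (-14.0000, 0).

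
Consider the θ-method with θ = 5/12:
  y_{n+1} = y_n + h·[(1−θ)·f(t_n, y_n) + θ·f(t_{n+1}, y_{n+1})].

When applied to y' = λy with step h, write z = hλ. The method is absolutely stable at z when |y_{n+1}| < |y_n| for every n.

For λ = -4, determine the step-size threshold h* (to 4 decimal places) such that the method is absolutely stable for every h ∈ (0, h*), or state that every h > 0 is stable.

(-12.0000,0); λ=-4 ⇒ h* = (12)/4 = 3.0000.

Test eqn y'=λy, z=hλ:
  y_{n+1} = y_n + z·[7/12·y_n + 5/12·y_{n+1}] ⇒ (1 − 5/12z)y_{n+1} = (1 + 7/12z)y_n
  so R(z) = (1 + 7/12z)/(1 − 5/12z).

Solve |R(x)|<1 on ℝ⁻.
x=-1.78: |R|=0.0220
R=−1: 1+7/12x = −1+5/12x ⇒ -1/6x=2 ⇒ x=2/(-1/6)=-12.0000
Confirm numerically:
  x=-11.534: |R|=0.98662 <1
  x=-10.260: |R|=0.94502 <1
  x=-7.060: |R|=0.79112 <1
  x=-6.124: |R|=0.72426 <1
  x=-12.315: |R|=1.00856 >1
  x=-12.191: |R|=1.00524 >1
  x=-12.103: |R|=1.00284 >1
Stable set (-12.0000, 0).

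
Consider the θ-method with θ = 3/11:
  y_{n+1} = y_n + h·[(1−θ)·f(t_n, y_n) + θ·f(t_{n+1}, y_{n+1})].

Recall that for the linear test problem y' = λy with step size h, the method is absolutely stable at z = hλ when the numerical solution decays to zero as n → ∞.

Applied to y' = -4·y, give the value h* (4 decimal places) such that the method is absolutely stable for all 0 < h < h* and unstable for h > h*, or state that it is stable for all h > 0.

Test eqn y'=λy, z=hλ:
  y_{n+1} = y_n + z·[8/11·y_n + 3/11·y_{n+1}] ⇒ (1 − 3/11z)y_{n+1} = (1 + 8/11z)y_n
  ⇒ R(z) = (1 + 8/11z)/(1 − 3/11z).

Solve |R(x)|<1 on ℝ⁻.
x=-1.14: |R|=0.1304
R=−1: 1+8/11x = −1+3/11x ⇒ -5/11x=2 ⇒ x=2/(-5/11)=-4.4000
Confirm numerically:
  x=-2.697: |R|=0.55398 <1
  x=-2.671: |R|=0.54531 <1
  x=-2.258: |R|=0.39743 <1
  x=-4.768: |R|=1.07272 >1
  x=-4.570: |R|=1.03440 >1
  x=-4.535: |R|=1.02743 >1
Stable set (-4.4000, 0).

(-4.4000,0); λ=-4 ⇒ h* = (22/5)/4 = 1.1000.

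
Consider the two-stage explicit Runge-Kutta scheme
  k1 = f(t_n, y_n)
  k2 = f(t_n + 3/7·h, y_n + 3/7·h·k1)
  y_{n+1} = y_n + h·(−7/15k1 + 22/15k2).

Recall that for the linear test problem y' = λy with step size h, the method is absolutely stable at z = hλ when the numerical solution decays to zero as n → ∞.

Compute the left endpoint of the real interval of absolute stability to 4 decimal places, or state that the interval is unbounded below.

left endpoint -1.5909.

On y'=λy, z=hλ:
  k1=λy_n ⇒ h·k1=z·y_n;  k2=λ(1+3/7z)y_n ⇒ h·k2=z(1+3/7z)y_n
  y_{n+1}/y_n = 1 − 7/15z + 22/15z(1+3/7z) = 1 + z + 22/35z²
  Hence R(z) = 1 + z + 22/35z².

Boundary: |R(x)|=1, x<0.
x=-0.66: |R|=0.6138
R=1: x+22/35x²=0 ⇒ x=−35/22=-1.5909; min R=1−1/(4·22/35)=0.6023>−1
Confirm numerically:
  x=-1.556: |R|=0.96586 <1
  x=-1.384: |R|=0.82000 <1
  x=-1.254: |R|=0.73444 <1
  x=-1.026: |R|=0.63568 <1
  x=-2.064: |R|=1.61377 >1
  x=-2.025: |R|=1.55254 >1
  x=-1.680: |R|=1.09408 >1
Stable set (-1.5909, 0).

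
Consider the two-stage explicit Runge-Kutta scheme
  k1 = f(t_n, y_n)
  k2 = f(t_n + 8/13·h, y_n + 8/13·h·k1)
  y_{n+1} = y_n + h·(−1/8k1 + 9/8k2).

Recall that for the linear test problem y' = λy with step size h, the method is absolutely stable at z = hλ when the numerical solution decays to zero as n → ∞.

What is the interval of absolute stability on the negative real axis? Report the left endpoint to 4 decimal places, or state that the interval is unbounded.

(-1.4444, 0).

Set f=λy, z=hλ:
  k1=λy_n ⇒ h·k1=z·y_n;  k2=λ(1+8/13z)y_n ⇒ h·k2=z(1+8/13z)y_n
  y_{n+1}/y_n = 1 − 1/8z + 9/8z(1+8/13z) = 1 + z + 9/13z²
  so R(z) = 1 + z + 9/13z².

Find x<0 with |R(x)|<1.
x=-0.39: |R|=0.7153
R=1: x+9/13x²=0 ⇒ x=−13/9=-1.4444; min R=1−1/(4·9/13)=0.6389>−1
Confirm numerically:
  x=-1.350: |R|=0.91173 <1
  x=-1.326: |R|=0.89127 <1
  x=-1.116: |R|=0.74624 <1
  x=-0.833: |R|=0.64738 <1
  x=-1.976: |R|=1.72717 >1
  x=-1.601: |R|=1.17352 >1
Interval (-1.4444, 0).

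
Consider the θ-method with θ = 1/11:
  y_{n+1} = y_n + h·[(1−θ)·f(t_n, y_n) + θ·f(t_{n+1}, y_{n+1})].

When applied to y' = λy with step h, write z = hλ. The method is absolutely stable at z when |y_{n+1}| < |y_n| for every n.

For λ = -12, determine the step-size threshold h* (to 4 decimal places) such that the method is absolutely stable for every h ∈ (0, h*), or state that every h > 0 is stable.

(-2.4444,0); λ=-12 ⇒ h* = (22/9)/12 = 0.2037.

On y'=λy, z=hλ:
  y_{n+1} = y_n + z·[10/11·y_n + 1/11·y_{n+1}] ⇒ (1 − 1/11z)y_{n+1} = (1 + 10/11z)y_n
  ⇒ R(z) = (1 + 10/11z)/(1 − 1/11z).

Need |R(x)|<1, x<0.
x=-1: |R|=0.0833
R=−1: 1+10/11x = −1+1/11x ⇒ -9/11x=2 ⇒ x=2/(-9/11)=-2.4444
Confirm numerically:
  x=-1.716: |R|=0.48443 <1
  x=-1.310: |R|=0.17059 <1
  x=-1.037: |R|=0.05234 <1
  x=-2.783: |R|=1.22107 >1
  x=-2.650: |R|=1.13553 >1
Stable set (-2.4444, 0).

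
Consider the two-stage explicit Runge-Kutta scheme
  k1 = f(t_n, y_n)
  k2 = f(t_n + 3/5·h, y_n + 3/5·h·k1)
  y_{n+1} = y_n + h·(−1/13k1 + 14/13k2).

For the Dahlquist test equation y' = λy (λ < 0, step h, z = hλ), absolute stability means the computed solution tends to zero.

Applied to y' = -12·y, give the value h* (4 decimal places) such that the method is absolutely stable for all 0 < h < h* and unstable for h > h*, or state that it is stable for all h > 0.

On y'=λy, z=hλ:
  k1=λy_n ⇒ h·k1=z·y_n;  k2=λ(1+3/5z)y_n ⇒ h·k2=z(1+3/5z)y_n
  y_{n+1}/y_n = 1 − 1/13z + 14/13z(1+3/5z) = 1 + z + 42/65z²
  ⇒ R(z) = 1 + z + 42/65z².

Need |R(x)|<1, x<0.
x=-0.61: |R|=0.6304
R=1: x+42/65x²=0 ⇒ x=−65/42=-1.5476; min R=1−1/(4·42/65)=0.6131>−1
Confirm numerically:
  x=-1.481: |R|=0.93625 <1
  x=-0.940: |R|=0.63094 <1
  x=-0.904: |R|=0.62405 <1
  x=-0.645: |R|=0.62382 <1
  x=-1.810: |R|=1.30686 >1
  x=-1.600: |R|=1.05415 >1
Interval (-1.5476, 0).

(-1.5476,0); λ=-12 ⇒ h* = (65/42)/12 = 0.1290.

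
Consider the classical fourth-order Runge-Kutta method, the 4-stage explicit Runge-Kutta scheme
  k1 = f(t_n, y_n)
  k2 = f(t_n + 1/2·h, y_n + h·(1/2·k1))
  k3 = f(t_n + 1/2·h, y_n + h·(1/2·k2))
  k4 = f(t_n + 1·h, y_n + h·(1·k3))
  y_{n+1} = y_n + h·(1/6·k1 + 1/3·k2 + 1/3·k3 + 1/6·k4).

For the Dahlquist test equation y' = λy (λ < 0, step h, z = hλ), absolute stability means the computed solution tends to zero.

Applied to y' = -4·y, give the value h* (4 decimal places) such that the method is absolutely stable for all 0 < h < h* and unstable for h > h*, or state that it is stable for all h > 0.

Test eqn y'=λy, z=hλ:
  order 4, 4-stage ⇒ R(z)=1+z+z^2/2+z^3/6+z^4/24
  (e.g. R(-1.34)=0.29112, |R|=0.29112)

Solve |R(x)|<1 on ℝ⁻.
x=-1.34: |R|=0.2911
|R(-2.39)|=0.5502 |R(-2.22)|=0.4327 |R(-1.4)|=0.2827
Bisect:
  x_lo=-3.4858 |R|=2.6821  x_hi=-0.3097 |R|=0.7337
  mid=-1.89774 |R|=0.30430 →hi
  mid=-2.69176 |R|=0.86790 →hi
  mid=-3.08877 |R|=1.56264 →lo
  mid=-2.89027 |R|=1.17015 →lo
  mid=-2.79102 |R|=1.00866 →lo
  mid=-2.74139 |R|=0.93580 →hi
  mid=-2.76620 |R|=0.97160 →hi
  mid=-2.77861 |R|=0.98997 →hi
  mid=-2.78481 |R|=0.99928 →hi
  ...
  [-2.78539,-2.78520] ⇒ x*=-2.7853
So |R|<1 on (-2.7853, 0).

(-2.7853,0); λ=-4 ⇒ h* = 0.6963.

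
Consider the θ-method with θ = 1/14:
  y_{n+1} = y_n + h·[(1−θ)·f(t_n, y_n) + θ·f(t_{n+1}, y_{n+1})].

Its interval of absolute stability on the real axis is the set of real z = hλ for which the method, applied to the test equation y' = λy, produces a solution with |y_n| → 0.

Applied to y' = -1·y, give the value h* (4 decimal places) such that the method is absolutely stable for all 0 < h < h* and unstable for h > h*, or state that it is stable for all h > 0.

On y'=λy, z=hλ:
  y_{n+1} = y_n + z·[13/14·y_n + 1/14·y_{n+1}] ⇒ (1 − 1/14z)y_{n+1} = (1 + 13/14z)y_n
  Hence R(z) = (1 + 13/14z)/(1 − 1/14z).

Boundary: |R(x)|=1, x<0.
x=-0.93: |R|=0.1279
R=−1: 1+13/14x = −1+1/14x ⇒ -6/7x=2 ⇒ x=2/(-6/7)=-2.3333
Confirm numerically:
  x=-1.835: |R|=0.62236 <1
  x=-1.401: |R|=0.27355 <1
  x=-1.153: |R|=0.06527 <1
  x=-0.955: |R|=0.10598 <1
  x=-2.905: |R|=1.40580 >1
  x=-2.797: |R|=1.33125 >1
Interval (-2.3333, 0).

(-2.3333,0); λ=-1 ⇒ h* = (7/3)/1 = 2.3333.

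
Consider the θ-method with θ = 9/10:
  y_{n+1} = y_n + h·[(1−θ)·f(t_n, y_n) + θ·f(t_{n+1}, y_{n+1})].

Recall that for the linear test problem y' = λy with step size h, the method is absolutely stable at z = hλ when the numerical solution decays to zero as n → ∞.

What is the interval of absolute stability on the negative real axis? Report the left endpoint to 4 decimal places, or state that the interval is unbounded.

Set f=λy, z=hλ:
  y_{n+1} = y_n + z·[1/10·y_n + 9/10·y_{n+1}] ⇒ (1 − 9/10z)y_{n+1} = (1 + 1/10z)y_n
  R(z) = (1 + 1/10z)/(1 − 9/10z).

Find x<0 with |R(x)|<1.
x=-0.46: |R|=0.6747
x=-2: |R|=0.2857
x=-10: |R|=0.0000
x=-100: |R|=0.0989
θ=9/10≥1/2 ⇒ |1+1/10x|<|1−9/10x| ∀x<0 ⇒ interval (−∞,0).

unbounded; (−∞, 0).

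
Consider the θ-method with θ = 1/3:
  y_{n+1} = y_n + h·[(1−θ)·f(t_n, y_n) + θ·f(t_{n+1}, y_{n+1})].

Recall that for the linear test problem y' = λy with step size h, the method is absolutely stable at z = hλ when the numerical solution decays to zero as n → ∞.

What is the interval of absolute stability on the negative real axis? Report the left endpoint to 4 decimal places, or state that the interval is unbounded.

Test eqn y'=λy, z=hλ:
  y_{n+1} = y_n + z·[2/3·y_n + 1/3·y_{n+1}] ⇒ (1 − 1/3z)y_{n+1} = (1 + 2/3z)y_n
  Hence R(z) = (1 + 2/3z)/(1 − 1/3z).

Find x<0 with |R(x)|<1.
x=-1.49: |R|=0.0045
R=−1: 1+2/3x = −1+1/3x ⇒ -1/3x=2 ⇒ x=2/(-1/3)=-6.0000
Confirm numerically:
  x=-4.964: |R|=0.86991 <1
  x=-4.728: |R|=0.83540 <1
  x=-4.167: |R|=0.74424 <1
  x=-6.193: |R|=1.02099 >1
  x=-6.095: |R|=1.01045 >1
  x=-6.048: |R|=1.00531 >1
Stable set (-6.0000, 0).

z∈(-6.0000,0).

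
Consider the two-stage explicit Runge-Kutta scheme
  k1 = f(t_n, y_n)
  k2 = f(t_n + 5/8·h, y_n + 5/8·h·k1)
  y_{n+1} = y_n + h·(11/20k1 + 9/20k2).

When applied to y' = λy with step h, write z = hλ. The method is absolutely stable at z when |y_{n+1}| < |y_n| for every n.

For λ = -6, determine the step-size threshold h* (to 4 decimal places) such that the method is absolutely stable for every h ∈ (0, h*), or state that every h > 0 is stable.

(-3.5556,0); λ=-6 ⇒ h* = (32/9)/6 = 0.5926.

Set f=λy, z=hλ:
  k1=λy_n ⇒ h·k1=z·y_n;  k2=λ(1+5/8z)y_n ⇒ h·k2=z(1+5/8z)y_n
  y_{n+1}/y_n = 1 + 11/20z + 9/20z(1+5/8z) = 1 + z + 9/32z²
  R(z) = 1 + z + 9/32z².

Solve |R(x)|<1 on ℝ⁻.
x=-1.48: |R|=0.1361
R=1: x+9/32x²=0 ⇒ x=−32/9=-3.5556; min R=1−1/(4·9/32)=0.1111>−1
Confirm numerically:
  x=-3.391: |R|=0.84306 <1
  x=-2.967: |R|=0.50887 <1
  x=-1.876: |R|=0.11382 <1
  x=-4.112: |R|=1.64353 >1
  x=-3.595: |R|=1.03988 >1
So |R|<1 on (-3.5556, 0).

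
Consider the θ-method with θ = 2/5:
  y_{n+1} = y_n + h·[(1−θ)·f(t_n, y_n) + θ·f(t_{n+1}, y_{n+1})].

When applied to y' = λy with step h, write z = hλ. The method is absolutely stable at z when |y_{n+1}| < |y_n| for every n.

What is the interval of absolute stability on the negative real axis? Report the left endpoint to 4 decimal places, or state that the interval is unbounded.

Test eqn y'=λy, z=hλ:
  y_{n+1} = y_n + z·[3/5·y_n + 2/5·y_{n+1}] ⇒ (1 − 2/5z)y_{n+1} = (1 + 3/5z)y_n
  ⇒ R(z) = (1 + 3/5z)/(1 − 2/5z).

Find x<0 with |R(x)|<1.
x=-1.1: |R|=0.2361
R=−1: 1+3/5x = −1+2/5x ⇒ -1/5x=2 ⇒ x=2/(-1/5)=-10.0000
Confirm numerically:
  x=-8.165: |R|=0.91397 <1
  x=-7.310: |R|=0.86290 <1
  x=-6.257: |R|=0.78629 <1
  x=-4.533: |R|=0.61133 <1
  x=-10.370: |R|=1.01437 >1
  x=-10.350: |R|=1.01362 >1
  x=-10.212: |R|=1.00834 >1
Interval (-10.0000, 0).

z∈(-10.0000,0).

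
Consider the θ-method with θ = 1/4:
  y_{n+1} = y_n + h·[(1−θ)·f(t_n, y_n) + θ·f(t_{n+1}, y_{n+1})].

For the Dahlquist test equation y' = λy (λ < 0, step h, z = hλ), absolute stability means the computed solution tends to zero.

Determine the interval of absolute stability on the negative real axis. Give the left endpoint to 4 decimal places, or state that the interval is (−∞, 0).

With y'=λy (z=hλ):
  y_{n+1} = y_n + z·[3/4·y_n + 1/4·y_{n+1}] ⇒ (1 − 1/4z)y_{n+1} = (1 + 3/4z)y_n
  ⇒ R(z) = (1 + 3/4z)/(1 − 1/4z).

Boundary: |R(x)|=1, x<0.
x=-1.63: |R|=0.1581
R=−1: 1+3/4x = −1+1/4x ⇒ -1/2x=2 ⇒ x=2/(-1/2)=-4.0000
Confirm numerically:
  x=-3.710: |R|=0.92477 <1
  x=-3.516: |R|=0.87121 <1
  x=-2.151: |R|=0.39880 <1
  x=-4.514: |R|=1.12074 >1
  x=-4.448: |R|=1.10606 >1
So |R|<1 on (-4.0000, 0).

z∈(-4.0000,0).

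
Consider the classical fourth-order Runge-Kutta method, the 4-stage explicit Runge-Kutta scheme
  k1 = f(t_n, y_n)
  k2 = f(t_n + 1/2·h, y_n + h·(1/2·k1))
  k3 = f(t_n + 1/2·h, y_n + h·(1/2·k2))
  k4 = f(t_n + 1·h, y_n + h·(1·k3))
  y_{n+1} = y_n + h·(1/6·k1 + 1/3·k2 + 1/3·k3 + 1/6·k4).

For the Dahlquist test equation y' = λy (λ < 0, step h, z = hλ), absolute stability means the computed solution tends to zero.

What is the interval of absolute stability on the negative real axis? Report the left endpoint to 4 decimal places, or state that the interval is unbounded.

With y'=λy (z=hλ):
  order 4, 4-stage ⇒ R(z)=1+z+z^2/2+z^3/6+z^4/24
  (e.g. R(-1.32)=0.29437, |R|=0.29437)

Find x<0 with |R(x)|<1.
x=-1.32: |R|=0.2944
|R(-1.91)|=0.3073 |R(-1.18)|=0.3231 |R(-0.74)|=0.4788
Bisect:
  x_lo=-3.6430 |R|=3.2736  x_hi=-0.1916 |R|=0.8256
  mid=-1.91731 |R|=0.30910 →hi
  mid=-2.78016 |R|=0.99228 →hi
  mid=-3.21158 |R|=1.85736 →lo
  mid=-2.99587 |R|=1.36676 →lo
  mid=-2.88801 |R|=1.16624 →lo
  mid=-2.83409 |R|=1.07609 →lo
  mid=-2.80712 |R|=1.03341 →lo
  ...
  [-2.78542,-2.78521] ⇒ x*=-2.7853
So |R|<1 on (-2.7853, 0).

z∈(-2.7853,0).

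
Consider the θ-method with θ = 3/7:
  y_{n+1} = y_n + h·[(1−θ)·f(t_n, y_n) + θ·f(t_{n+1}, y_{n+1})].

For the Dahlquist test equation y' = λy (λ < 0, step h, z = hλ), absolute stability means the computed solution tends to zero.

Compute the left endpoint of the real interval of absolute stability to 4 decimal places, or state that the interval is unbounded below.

left endpoint -14.0000.

Set f=λy, z=hλ:
  y_{n+1} = y_n + z·[4/7·y_n + 3/7·y_{n+1}] ⇒ (1 − 3/7z)y_{n+1} = (1 + 4/7z)y_n
  R(z) = (1 + 4/7z)/(1 − 3/7z).

Solve |R(x)|<1 on ℝ⁻.
x=-0.41: |R|=0.6513
R=−1: 1+4/7x = −1+3/7x ⇒ -1/7x=2 ⇒ x=2/(-1/7)=-14.0000
Confirm numerically:
  x=-9.791: |R|=0.88428 <1
  x=-8.962: |R|=0.85133 <1
  x=-8.287: |R|=0.82069 <1
  x=-14.576: |R|=1.01135 >1
  x=-14.374: |R|=1.00746 >1
  x=-14.145: |R|=1.00293 >1
So |R|<1 on (-14.0000, 0).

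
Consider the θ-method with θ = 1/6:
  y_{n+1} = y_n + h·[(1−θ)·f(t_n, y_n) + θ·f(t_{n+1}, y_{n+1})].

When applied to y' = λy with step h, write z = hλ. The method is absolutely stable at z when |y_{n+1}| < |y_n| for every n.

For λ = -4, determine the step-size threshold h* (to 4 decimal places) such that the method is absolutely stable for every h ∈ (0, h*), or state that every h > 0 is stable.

(-3.0000,0); λ=-4 ⇒ h* = (3)/4 = 0.7500.

With y'=λy (z=hλ):
  y_{n+1} = y_n + z·[5/6·y_n + 1/6·y_{n+1}] ⇒ (1 − 1/6z)y_{n+1} = (1 + 5/6z)y_n
  Hence R(z) = (1 + 5/6z)/(1 − 1/6z).

Solve |R(x)|<1 on ℝ⁻.
x=-1.62: |R|=0.2756
R=−1: 1+5/6x = −1+1/6x ⇒ -2/3x=2 ⇒ x=2/(-2/3)=-3.0000
Confirm numerically:
  x=-2.829: |R|=0.92253 <1
  x=-2.285: |R|=0.65480 <1
  x=-1.523: |R|=0.21467 <1
  x=-3.205: |R|=1.08908 >1
  x=-3.166: |R|=1.07244 >1
  x=-3.157: |R|=1.06858 >1
So |R|<1 on (-3.0000, 0).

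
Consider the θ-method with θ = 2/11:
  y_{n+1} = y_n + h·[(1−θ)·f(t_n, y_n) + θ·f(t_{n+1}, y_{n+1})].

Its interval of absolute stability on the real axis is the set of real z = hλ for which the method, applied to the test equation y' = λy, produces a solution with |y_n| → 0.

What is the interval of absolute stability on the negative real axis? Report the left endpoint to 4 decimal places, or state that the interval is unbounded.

Set f=λy, z=hλ:
  y_{n+1} = y_n + z·[9/11·y_n + 2/11·y_{n+1}] ⇒ (1 − 2/11z)y_{n+1} = (1 + 9/11z)y_n
  ⇒ R(z) = (1 + 9/11z)/(1 − 2/11z).

Need |R(x)|<1, x<0.
x=-1.43: |R|=0.1349
R=−1: 1+9/11x = −1+2/11x ⇒ -7/11x=2 ⇒ x=2/(-7/11)=-3.1429
Confirm numerically:
  x=-2.772: |R|=0.84309 <1
  x=-2.127: |R|=0.53383 <1
  x=-1.883: |R|=0.40275 <1
  x=-3.634: |R|=1.18820 >1
  x=-3.500: |R|=1.13889 >1
  x=-3.211: |R|=1.02738 >1
Interval (-3.1429, 0).

z∈(-3.1429,0).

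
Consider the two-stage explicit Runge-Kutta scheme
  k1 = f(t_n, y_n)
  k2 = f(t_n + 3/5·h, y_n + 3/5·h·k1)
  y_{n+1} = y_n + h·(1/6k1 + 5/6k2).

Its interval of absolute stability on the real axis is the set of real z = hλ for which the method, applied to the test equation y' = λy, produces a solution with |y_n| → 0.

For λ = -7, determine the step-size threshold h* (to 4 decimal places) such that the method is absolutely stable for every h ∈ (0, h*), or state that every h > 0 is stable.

Set f=λy, z=hλ:
  k1=λy_n ⇒ h·k1=z·y_n;  k2=λ(1+3/5z)y_n ⇒ h·k2=z(1+3/5z)y_n
  y_{n+1}/y_n = 1 + 1/6z + 5/6z(1+3/5z) = 1 + z + 1/2z²
  so R(z) = 1 + z + 1/2z².

Boundary: |R(x)|=1, x<0.
x=-1.44: |R|=0.5968
R=1: x+1/2x²=0 ⇒ x=−2=-2.0000; min R=1−1/(4·1/2)=0.5000>−1
Confirm numerically:
  x=-1.944: |R|=0.94557 <1
  x=-1.447: |R|=0.59990 <1
  x=-0.873: |R|=0.50806 <1
  x=-0.864: |R|=0.50925 <1
  x=-2.553: |R|=1.70590 >1
  x=-2.529: |R|=1.66892 >1
  x=-2.332: |R|=1.38711 >1
Stable set (-2.0000, 0).

(-2.0000,0); λ=-7 ⇒ h* = (2)/7 = 0.2857.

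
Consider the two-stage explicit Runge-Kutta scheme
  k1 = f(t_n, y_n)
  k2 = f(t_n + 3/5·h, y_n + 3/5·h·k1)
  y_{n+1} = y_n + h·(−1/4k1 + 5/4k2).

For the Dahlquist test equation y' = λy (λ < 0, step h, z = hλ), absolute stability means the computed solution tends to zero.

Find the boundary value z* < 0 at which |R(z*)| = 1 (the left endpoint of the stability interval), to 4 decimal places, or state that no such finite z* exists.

left endpoint -1.3333.

Test eqn y'=λy, z=hλ:
  k1=λy_n ⇒ h·k1=z·y_n;  k2=λ(1+3/5z)y_n ⇒ h·k2=z(1+3/5z)y_n
  y_{n+1}/y_n = 1 − 1/4z + 5/4z(1+3/5z) = 1 + z + 3/4z²
  so R(z) = 1 + z + 3/4z².

Need |R(x)|<1, x<0.
x=-1.17: |R|=0.8567
R=1: x+3/4x²=0 ⇒ x=−4/3=-1.3333; min R=1−1/(4·3/4)=0.6667>−1
Confirm numerically:
  x=-0.961: |R|=0.73164 <1
  x=-0.670: |R|=0.66668 <1
  x=-0.577: |R|=0.67270 <1
  x=-1.459: |R|=1.13751 >1
  x=-1.420: |R|=1.09230 >1
  x=-1.399: |R|=1.06890 >1
Interval (-1.3333, 0).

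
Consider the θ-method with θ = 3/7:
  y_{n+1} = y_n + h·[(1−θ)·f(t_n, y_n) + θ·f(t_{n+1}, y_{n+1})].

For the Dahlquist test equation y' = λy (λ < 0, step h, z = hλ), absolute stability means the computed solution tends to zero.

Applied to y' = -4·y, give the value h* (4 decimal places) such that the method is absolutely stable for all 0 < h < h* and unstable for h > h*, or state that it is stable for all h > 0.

(-14.0000,0); λ=-4 ⇒ h* = (14)/4 = 3.5000.

Set f=λy, z=hλ:
  y_{n+1} = y_n + z·[4/7·y_n + 3/7·y_{n+1}] ⇒ (1 − 3/7z)y_{n+1} = (1 + 4/7z)y_n
  so R(z) = (1 + 4/7z)/(1 − 3/7z).

Boundary: |R(x)|=1, x<0.
x=-0.69: |R|=0.4675
R=−1: 1+4/7x = −1+3/7x ⇒ -1/7x=2 ⇒ x=2/(-1/7)=-14.0000
Confirm numerically:
  x=-8.597: |R|=0.83523 <1
  x=-8.529: |R|=0.83211 <1
  x=-6.203: |R|=0.69554 <1
  x=-5.650: |R|=0.65136 <1
  x=-14.329: |R|=1.00658 >1
  x=-14.194: |R|=1.00391 >1
  x=-14.158: |R|=1.00319 >1
Interval (-14.0000, 0).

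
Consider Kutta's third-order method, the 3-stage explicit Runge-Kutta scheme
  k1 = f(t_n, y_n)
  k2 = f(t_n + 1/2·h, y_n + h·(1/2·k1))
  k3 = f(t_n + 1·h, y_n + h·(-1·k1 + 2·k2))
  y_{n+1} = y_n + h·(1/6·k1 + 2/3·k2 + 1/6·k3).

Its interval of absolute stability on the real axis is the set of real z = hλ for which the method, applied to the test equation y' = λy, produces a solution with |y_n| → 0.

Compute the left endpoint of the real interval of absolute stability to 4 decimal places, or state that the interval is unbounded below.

left endpoint -2.5127.

On y'=λy, z=hλ:
  order 3, 3-stage ⇒ R(z)=1+z+z^2/2+z^3/6
  (e.g. R(-0.45)=0.63606, |R|=0.63606)

Solve |R(x)|<1 on ℝ⁻.
x=-0.45: |R|=0.6361
|R(-1.77)|=0.1278 |R(-1.59)|=0.0041 |R(-1.26)|=0.2004
Bisect:
  x_lo=-3.1093 |R|=2.2854  x_hi=-0.2608 |R|=0.7702
  mid=-1.68507 |R|=0.06279 →hi
  mid=-2.39719 |R|=0.81984 →hi
  mid=-2.75325 |R|=1.44150 →lo
  mid=-2.57522 |R|=1.10571 →lo
  mid=-2.48620 |R|=0.95689 →hi
  mid=-2.53071 |R|=1.02978 →lo
  mid=-2.50846 |R|=0.99296 →hi
  ...
  [-2.51280,-2.51263] ⇒ x*=-2.5127
So |R|<1 on (-2.5127, 0).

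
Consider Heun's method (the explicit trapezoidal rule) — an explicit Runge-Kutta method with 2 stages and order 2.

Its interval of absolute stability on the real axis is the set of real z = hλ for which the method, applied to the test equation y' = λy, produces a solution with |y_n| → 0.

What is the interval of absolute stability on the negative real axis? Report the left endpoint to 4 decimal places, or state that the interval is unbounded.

Set f=λy, z=hλ:
  order 2, 2-stage ⇒ R(z)=1+z+z^2/2
  (e.g. R(-0.42)=0.66820, |R|=0.66820)

Solve |R(x)|<1 on ℝ⁻.
x=-0.42: |R|=0.6682
|R(-2.39)|=1.4661 |R(-2.01)|=1.0100 |R(-1.75)|=0.7812
Bisect:
  x_lo=-2.7077 |R|=1.9582  x_hi=-0.3048 |R|=0.7416
  mid=-1.50628 |R|=0.62816 →hi
  mid=-2.10701 |R|=1.11273 →lo
  mid=-1.80664 |R|=0.82534 →hi
  mid=-1.95683 |R|=0.95776 →hi
  mid=-2.03192 |R|=1.03243 →lo
  mid=-1.99437 |R|=0.99439 →hi
  mid=-2.01314 |R|=1.01323 →lo
  mid=-2.00376 |R|=1.00376 →lo
  mid=-1.99906 |R|=0.99906 →hi
  ...
  [-2.00009,-1.99994] ⇒ x*=-2.0000
Stable set (-2.0000, 0).

(-2.0000, 0).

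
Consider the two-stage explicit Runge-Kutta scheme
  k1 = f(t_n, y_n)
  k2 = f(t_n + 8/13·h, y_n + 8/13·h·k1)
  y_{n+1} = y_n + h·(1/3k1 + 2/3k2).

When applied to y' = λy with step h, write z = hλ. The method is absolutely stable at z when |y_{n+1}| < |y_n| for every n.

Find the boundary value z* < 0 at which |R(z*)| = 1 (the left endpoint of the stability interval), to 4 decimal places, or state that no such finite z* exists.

Test eqn y'=λy, z=hλ:
  k1=λy_n ⇒ h·k1=z·y_n;  k2=λ(1+8/13z)y_n ⇒ h·k2=z(1+8/13z)y_n
  y_{n+1}/y_n = 1 + 1/3z + 2/3z(1+8/13z) = 1 + z + 16/39z²
  ⇒ R(z) = 1 + z + 16/39z².

Boundary: |R(x)|=1, x<0.
x=-1.35: |R|=0.3977
R=1: x+16/39x²=0 ⇒ x=−39/16=-2.4375; min R=1−1/(4·16/39)=0.3906>−1
Confirm numerically:
  x=-2.281: |R|=0.85355 <1
  x=-1.104: |R|=0.39603 <1
  x=-1.092: |R|=0.39722 <1
  x=-2.921: |R|=1.57941 >1
  x=-2.841: |R|=1.47029 >1
  x=-2.732: |R|=1.33008 >1
Stable set (-2.4375, 0).

z* = -2.4375.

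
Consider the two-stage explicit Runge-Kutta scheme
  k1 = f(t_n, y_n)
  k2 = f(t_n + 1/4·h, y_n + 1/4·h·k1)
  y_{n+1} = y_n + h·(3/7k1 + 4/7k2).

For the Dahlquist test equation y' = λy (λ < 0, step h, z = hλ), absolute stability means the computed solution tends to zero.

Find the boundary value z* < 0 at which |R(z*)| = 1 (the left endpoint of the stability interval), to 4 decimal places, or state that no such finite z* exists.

z* = -7.0000.

Set f=λy, z=hλ:
  k1=λy_n ⇒ h·k1=z·y_n;  k2=λ(1+1/4z)y_n ⇒ h·k2=z(1+1/4z)y_n
  y_{n+1}/y_n = 1 + 3/7z + 4/7z(1+1/4z) = 1 + z + 1/7z²
  Hence R(z) = 1 + z + 1/7z².

Solve |R(x)|<1 on ℝ⁻.
x=-0.63: |R|=0.4267
R=1: x+1/7x²=0 ⇒ x=−7=-7.0000; min R=1−1/(4·1/7)=-0.7500>−1
Confirm numerically:
  x=-6.718: |R|=0.72936 <1
  x=-5.890: |R|=0.06601 <1
  x=-3.957: |R|=0.72016 <1
  x=-3.610: |R|=0.74827 <1
  x=-7.559: |R|=1.60364 >1
  x=-7.392: |R|=1.41395 >1
  x=-7.120: |R|=1.12206 >1
So |R|<1 on (-7.0000, 0).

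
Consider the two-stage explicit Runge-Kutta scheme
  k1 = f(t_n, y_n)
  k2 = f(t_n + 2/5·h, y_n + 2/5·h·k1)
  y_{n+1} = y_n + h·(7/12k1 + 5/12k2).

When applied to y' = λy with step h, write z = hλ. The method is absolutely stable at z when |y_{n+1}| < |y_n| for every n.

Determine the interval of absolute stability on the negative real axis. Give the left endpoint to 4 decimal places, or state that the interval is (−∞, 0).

(-6.0000, 0).

With y'=λy (z=hλ):
  k1=λy_n ⇒ h·k1=z·y_n;  k2=λ(1+2/5z)y_n ⇒ h·k2=z(1+2/5z)y_n
  y_{n+1}/y_n = 1 + 7/12z + 5/12z(1+2/5z) = 1 + z + 1/6z²
  Hence R(z) = 1 + z + 1/6z².

Boundary: |R(x)|=1, x<0.
x=-1.44: |R|=0.0944
R=1: x+1/6x²=0 ⇒ x=−6=-6.0000; min R=1−1/(4·1/6)=-0.5000>−1
Confirm numerically:
  x=-5.474: |R|=0.52011 <1
  x=-3.757: |R|=0.40449 <1
  x=-3.030: |R|=0.49985 <1
  x=-6.304: |R|=1.31940 >1
  x=-6.161: |R|=1.16532 >1
  x=-6.156: |R|=1.16006 >1
Interval (-6.0000, 0).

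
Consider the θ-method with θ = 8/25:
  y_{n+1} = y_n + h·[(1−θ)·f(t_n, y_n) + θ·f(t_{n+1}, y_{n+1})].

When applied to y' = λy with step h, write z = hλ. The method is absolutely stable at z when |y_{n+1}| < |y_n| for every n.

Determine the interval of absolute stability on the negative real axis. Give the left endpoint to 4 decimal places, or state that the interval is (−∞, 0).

Set f=λy, z=hλ:
  y_{n+1} = y_n + z·[17/25·y_n + 8/25·y_{n+1}] ⇒ (1 − 8/25z)y_{n+1} = (1 + 17/25z)y_n
  so R(z) = (1 + 17/25z)/(1 − 8/25z).

Solve |R(x)|<1 on ℝ⁻.
x=-1.63: |R|=0.0712
R=−1: 1+17/25x = −1+8/25x ⇒ -9/25x=2 ⇒ x=2/(-9/25)=-5.5556
Confirm numerically:
  x=-4.799: |R|=0.89259 <1
  x=-4.401: |R|=0.82741 <1
  x=-4.227: |R|=0.79670 <1
  x=-5.976: |R|=1.05197 >1
  x=-5.934: |R|=1.04700 >1
  x=-5.772: |R|=1.02737 >1
Stable set (-5.5556, 0).

(-5.5556, 0).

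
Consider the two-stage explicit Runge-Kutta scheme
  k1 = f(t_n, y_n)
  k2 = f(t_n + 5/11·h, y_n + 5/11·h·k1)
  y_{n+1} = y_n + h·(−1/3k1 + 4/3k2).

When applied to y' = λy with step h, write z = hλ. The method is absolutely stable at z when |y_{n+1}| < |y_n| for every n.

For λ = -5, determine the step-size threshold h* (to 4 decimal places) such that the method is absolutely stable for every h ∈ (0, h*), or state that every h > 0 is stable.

(-1.6500,0); λ=-5 ⇒ h* = (33/20)/5 = 0.3300.

With y'=λy (z=hλ):
  k1=λy_n ⇒ h·k1=z·y_n;  k2=λ(1+5/11z)y_n ⇒ h·k2=z(1+5/11z)y_n
  y_{n+1}/y_n = 1 − 1/3z + 4/3z(1+5/11z) = 1 + z + 20/33z²
  Hence R(z) = 1 + z + 20/33z².

Boundary: |R(x)|=1, x<0.
x=-1.6: |R|=0.9515
R=1: x+20/33x²=0 ⇒ x=−33/20=-1.6500; min R=1−1/(4·20/33)=0.5875>−1
Confirm numerically:
  x=-1.593: |R|=0.94497 <1
  x=-1.346: |R|=0.75201 <1
  x=-1.180: |R|=0.66388 <1
  x=-0.820: |R|=0.58752 <1
  x=-2.129: |R|=1.61806 >1
  x=-2.109: |R|=1.58669 >1
  x=-1.888: |R|=1.27233 >1
Interval (-1.6500, 0).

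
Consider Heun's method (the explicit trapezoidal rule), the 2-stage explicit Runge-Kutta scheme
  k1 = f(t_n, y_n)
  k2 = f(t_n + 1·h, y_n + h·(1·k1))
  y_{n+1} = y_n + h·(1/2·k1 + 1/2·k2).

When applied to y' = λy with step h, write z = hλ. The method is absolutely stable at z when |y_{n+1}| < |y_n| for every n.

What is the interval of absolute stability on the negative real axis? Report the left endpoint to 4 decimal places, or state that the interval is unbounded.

z∈(-2.0000,0).

On y'=λy, z=hλ:
  order 2, 2-stage ⇒ R(z)=1+z+z^2/2
  (e.g. R(-0.67)=0.55445, |R|=0.55445)

Need |R(x)|<1, x<0.
x=-0.67: |R|=0.5544
|R(-2.19)|=1.2080 |R(-1.28)|=0.5392 |R(-0.65)|=0.5613
Bisect:
  x_lo=-2.5182 |R|=1.6524  x_hi=-0.1567 |R|=0.8556
  mid=-1.33741 |R|=0.55692 →hi
  mid=-1.92778 |R|=0.93039 →hi
  mid=-2.22297 |R|=1.24783 →lo
  mid=-2.07538 |R|=1.07822 →lo
  mid=-2.00158 |R|=1.00158 →lo
  mid=-1.96468 |R|=0.96531 →hi
  mid=-1.98313 |R|=0.98327 →hi
  mid=-1.99236 |R|=0.99238 →hi
  ...
  [-2.00014,-1.99999] ⇒ x*=-2.0000
So |R|<1 on (-2.0000, 0).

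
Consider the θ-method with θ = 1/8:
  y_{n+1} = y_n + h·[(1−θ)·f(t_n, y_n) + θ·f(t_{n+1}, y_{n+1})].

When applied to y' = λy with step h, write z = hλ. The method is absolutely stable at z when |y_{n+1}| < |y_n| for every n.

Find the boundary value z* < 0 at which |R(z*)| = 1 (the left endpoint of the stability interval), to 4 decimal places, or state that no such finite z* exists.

With y'=λy (z=hλ):
  y_{n+1} = y_n + z·[7/8·y_n + 1/8·y_{n+1}] ⇒ (1 − 1/8z)y_{n+1} = (1 + 7/8z)y_n
  so R(z) = (1 + 7/8z)/(1 − 1/8z).

Boundary: |R(x)|=1, x<0.
x=-1.67: |R|=0.3816
R=−1: 1+7/8x = −1+1/8x ⇒ -3/4x=2 ⇒ x=2/(-3/4)=-2.6667
Confirm numerically:
  x=-1.865: |R|=0.51242 <1
  x=-1.504: |R|=0.26599 <1
  x=-1.389: |R|=0.18351 <1
  x=-1.191: |R|=0.03667 <1
  x=-3.098: |R|=1.23320 >1
  x=-2.864: |R|=1.10898 >1
Stable set (-2.6667, 0).

left endpoint -2.6667.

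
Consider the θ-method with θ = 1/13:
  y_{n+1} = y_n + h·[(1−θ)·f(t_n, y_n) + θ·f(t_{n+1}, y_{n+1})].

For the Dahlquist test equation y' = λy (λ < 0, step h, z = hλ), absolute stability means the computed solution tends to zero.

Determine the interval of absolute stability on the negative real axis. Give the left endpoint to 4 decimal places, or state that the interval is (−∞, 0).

z∈(-2.3636,0).

With y'=λy (z=hλ):
  y_{n+1} = y_n + z·[12/13·y_n + 1/13·y_{n+1}] ⇒ (1 − 1/13z)y_{n+1} = (1 + 12/13z)y_n
  R(z) = (1 + 12/13z)/(1 − 1/13z).

Boundary: |R(x)|=1, x<0.
x=-0.37: |R|=0.6402
R=−1: 1+12/13x = −1+1/13x ⇒ -11/13x=2 ⇒ x=2/(-11/13)=-2.3636
Confirm numerically:
  x=-2.224: |R|=0.89911 <1
  x=-2.194: |R|=0.87719 <1
  x=-1.120: |R|=0.03116 <1
  x=-2.843: |R|=1.33283 >1
  x=-2.647: |R|=1.19921 >1
Interval (-2.3636, 0).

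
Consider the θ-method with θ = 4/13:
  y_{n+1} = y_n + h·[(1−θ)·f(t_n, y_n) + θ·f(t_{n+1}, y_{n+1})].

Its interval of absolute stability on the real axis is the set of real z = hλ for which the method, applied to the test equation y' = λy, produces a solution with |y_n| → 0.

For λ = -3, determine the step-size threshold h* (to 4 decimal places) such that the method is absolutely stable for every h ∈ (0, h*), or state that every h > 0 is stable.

Test eqn y'=λy, z=hλ:
  y_{n+1} = y_n + z·[9/13·y_n + 4/13·y_{n+1}] ⇒ (1 − 4/13z)y_{n+1} = (1 + 9/13z)y_n
  ⇒ R(z) = (1 + 9/13z)/(1 − 4/13z).

Boundary: |R(x)|=1, x<0.
x=-0.42: |R|=0.6281
R=−1: 1+9/13x = −1+4/13x ⇒ -5/13x=2 ⇒ x=2/(-5/13)=-5.2000
Confirm numerically:
  x=-3.254: |R|=0.62600 <1
  x=-3.076: |R|=0.58030 <1
  x=-2.350: |R|=0.36384 <1
  x=-5.763: |R|=1.07808 >1
  x=-5.657: |R|=1.06413 >1
  x=-5.477: |R|=1.03968 >1
Interval (-5.2000, 0).

(-5.2000,0); λ=-3 ⇒ h* = (26/5)/3 = 1.7333.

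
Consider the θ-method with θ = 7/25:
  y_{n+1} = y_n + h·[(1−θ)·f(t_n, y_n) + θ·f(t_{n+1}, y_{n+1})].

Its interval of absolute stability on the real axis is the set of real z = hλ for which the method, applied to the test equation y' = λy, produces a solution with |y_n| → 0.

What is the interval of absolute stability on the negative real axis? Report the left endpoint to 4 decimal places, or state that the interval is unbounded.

With y'=λy (z=hλ):
  y_{n+1} = y_n + z·[18/25·y_n + 7/25·y_{n+1}] ⇒ (1 − 7/25z)y_{n+1} = (1 + 18/25z)y_n
  Hence R(z) = (1 + 18/25z)/(1 − 7/25z).

Find x<0 with |R(x)|<1.
x=-1.38: |R|=0.0046
R=−1: 1+18/25x = −1+7/25x ⇒ -11/25x=2 ⇒ x=2/(-11/25)=-4.5455
Confirm numerically:
  x=-4.370: |R|=0.96528 <1
  x=-3.122: |R|=0.66581 <1
  x=-2.410: |R|=0.43898 <1
  x=-2.110: |R|=0.32638 <1
  x=-5.101: |R|=1.10066 >1
  x=-4.994: |R|=1.08229 >1
  x=-4.701: |R|=1.02955 >1
Stable set (-4.5455, 0).

z∈(-4.5455,0).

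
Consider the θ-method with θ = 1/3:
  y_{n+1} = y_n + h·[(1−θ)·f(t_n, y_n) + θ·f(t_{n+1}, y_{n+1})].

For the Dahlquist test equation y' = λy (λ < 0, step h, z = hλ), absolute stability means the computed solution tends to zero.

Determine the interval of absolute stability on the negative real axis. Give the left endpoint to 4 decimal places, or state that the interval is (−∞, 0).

Set f=λy, z=hλ:
  y_{n+1} = y_n + z·[2/3·y_n + 1/3·y_{n+1}] ⇒ (1 − 1/3z)y_{n+1} = (1 + 2/3z)y_n
  so R(z) = (1 + 2/3z)/(1 − 1/3z).

Solve |R(x)|<1 on ℝ⁻.
x=-0.7: |R|=0.4324
R=−1: 1+2/3x = −1+1/3x ⇒ -1/3x=2 ⇒ x=2/(-1/3)=-6.0000
Confirm numerically:
  x=-3.394: |R|=0.59243 <1
  x=-2.630: |R|=0.40142 <1
  x=-2.463: |R|=0.35255 <1
  x=-6.491: |R|=1.05173 >1
  x=-6.347: |R|=1.03712 >1
  x=-6.320: |R|=1.03433 >1
So |R|<1 on (-6.0000, 0).

(-6.0000, 0).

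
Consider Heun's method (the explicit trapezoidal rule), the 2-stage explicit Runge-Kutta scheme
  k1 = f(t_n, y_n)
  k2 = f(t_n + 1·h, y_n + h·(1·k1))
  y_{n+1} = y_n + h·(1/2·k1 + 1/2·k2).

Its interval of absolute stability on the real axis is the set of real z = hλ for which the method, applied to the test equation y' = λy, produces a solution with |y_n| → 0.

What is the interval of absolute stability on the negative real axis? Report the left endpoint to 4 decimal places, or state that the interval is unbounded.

Test eqn y'=λy, z=hλ:
  order 2, 2-stage ⇒ R(z)=1+z+z^2/2
  (e.g. R(-1.77)=0.79645, |R|=0.79645)

Boundary: |R(x)|=1, x<0.
x=-1.77: |R|=0.7964
|R(-1.02)|=0.5002 |R(-0.81)|=0.5181 |R(-0.5)|=0.6250
Bisect:
  x_lo=-2.5753 |R|=1.7407  x_hi=-0.1482 |R|=0.8628
  mid=-1.36172 |R|=0.56542 →hi
  mid=-1.96850 |R|=0.96899 →hi
  mid=-2.27189 |R|=1.30885 →lo
  mid=-2.12019 |R|=1.12742 →lo
  mid=-2.04435 |R|=1.04533 →lo
  mid=-2.00642 |R|=1.00644 →lo
  mid=-1.98746 |R|=0.98754 →hi
  mid=-1.99694 |R|=0.99695 →hi
  ...
  [-2.00005,-1.99990] ⇒ x*=-2.0000
Stable set (-2.0000, 0).

(-2.0000, 0).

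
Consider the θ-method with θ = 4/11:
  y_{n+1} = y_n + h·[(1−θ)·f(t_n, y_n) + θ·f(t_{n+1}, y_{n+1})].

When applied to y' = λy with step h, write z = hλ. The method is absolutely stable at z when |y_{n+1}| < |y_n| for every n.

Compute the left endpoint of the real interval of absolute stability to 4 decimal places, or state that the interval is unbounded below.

z* = -7.3333.

Test eqn y'=λy, z=hλ:
  y_{n+1} = y_n + z·[7/11·y_n + 4/11·y_{n+1}] ⇒ (1 − 4/11z)y_{n+1} = (1 + 7/11z)y_n
  Hence R(z) = (1 + 7/11z)/(1 − 4/11z).

Boundary: |R(x)|=1, x<0.
x=-1.26: |R|=0.1359
R=−1: 1+7/11x = −1+4/11x ⇒ -3/11x=2 ⇒ x=2/(-3/11)=-7.3333
Confirm numerically:
  x=-5.934: |R|=0.87915 <1
  x=-5.805: |R|=0.86601 <1
  x=-3.384: |R|=0.51712 <1
  x=-7.777: |R|=1.03161 >1
  x=-7.519: |R|=1.01356 >1
So |R|<1 on (-7.3333, 0).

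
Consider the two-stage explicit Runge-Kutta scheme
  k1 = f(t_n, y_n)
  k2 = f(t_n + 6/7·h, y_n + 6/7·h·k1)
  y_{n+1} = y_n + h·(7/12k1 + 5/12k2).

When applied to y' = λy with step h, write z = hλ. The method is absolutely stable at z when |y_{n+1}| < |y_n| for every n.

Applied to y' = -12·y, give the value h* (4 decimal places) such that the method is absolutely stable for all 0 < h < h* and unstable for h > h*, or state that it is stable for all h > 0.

(-2.8000,0); λ=-12 ⇒ h* = (14/5)/12 = 0.2333.

On y'=λy, z=hλ:
  k1=λy_n ⇒ h·k1=z·y_n;  k2=λ(1+6/7z)y_n ⇒ h·k2=z(1+6/7z)y_n
  y_{n+1}/y_n = 1 + 7/12z + 5/12z(1+6/7z) = 1 + z + 5/14z²
  Hence R(z) = 1 + z + 5/14z².

Find x<0 with |R(x)|<1.
x=-1.57: |R|=0.3103
R=1: x+5/14x²=0 ⇒ x=−14/5=-2.8000; min R=1−1/(4·5/14)=0.3000>−1
Confirm numerically:
  x=-2.659: |R|=0.86610 <1
  x=-2.347: |R|=0.62029 <1
  x=-1.988: |R|=0.42348 <1
  x=-1.750: |R|=0.34375 <1
  x=-3.111: |R|=1.34554 >1
  x=-3.040: |R|=1.26057 >1
  x=-2.904: |R|=1.10786 >1
Stable set (-2.8000, 0).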